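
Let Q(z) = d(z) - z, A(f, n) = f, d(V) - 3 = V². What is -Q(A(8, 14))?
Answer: -59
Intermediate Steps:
d(V) = 3 + V²
Q(z) = 3 + z² - z (Q(z) = (3 + z²) - z = 3 + z² - z)
-Q(A(8, 14)) = -(3 + 8² - 1*8) = -(3 + 64 - 8) = -1*59 = -59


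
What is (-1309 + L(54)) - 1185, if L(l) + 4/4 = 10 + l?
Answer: -2431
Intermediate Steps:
L(l) = 9 + l (L(l) = -1 + (10 + l) = 9 + l)
(-1309 + L(54)) - 1185 = (-1309 + (9 + 54)) - 1185 = (-1309 + 63) - 1185 = -1246 - 1185 = -2431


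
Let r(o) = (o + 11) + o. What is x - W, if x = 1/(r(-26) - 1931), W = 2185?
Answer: -4308821/1972 ≈ -2185.0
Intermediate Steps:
r(o) = 11 + 2*o (r(o) = (11 + o) + o = 11 + 2*o)
x = -1/1972 (x = 1/((11 + 2*(-26)) - 1931) = 1/((11 - 52) - 1931) = 1/(-41 - 1931) = 1/(-1972) = -1/1972 ≈ -0.00050710)
x - W = -1/1972 - 1*2185 = -1/1972 - 2185 = -4308821/1972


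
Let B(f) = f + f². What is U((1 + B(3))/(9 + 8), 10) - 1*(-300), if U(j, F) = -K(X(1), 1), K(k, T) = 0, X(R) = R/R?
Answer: 300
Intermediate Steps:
X(R) = 1
U(j, F) = 0 (U(j, F) = -1*0 = 0)
U((1 + B(3))/(9 + 8), 10) - 1*(-300) = 0 - 1*(-300) = 0 + 300 = 300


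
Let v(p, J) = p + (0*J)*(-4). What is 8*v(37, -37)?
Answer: 296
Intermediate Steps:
v(p, J) = p (v(p, J) = p + 0*(-4) = p + 0 = p)
8*v(37, -37) = 8*37 = 296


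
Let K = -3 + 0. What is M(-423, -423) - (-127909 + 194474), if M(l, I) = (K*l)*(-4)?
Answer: -71641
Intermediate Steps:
K = -3
M(l, I) = 12*l (M(l, I) = -3*l*(-4) = 12*l)
M(-423, -423) - (-127909 + 194474) = 12*(-423) - (-127909 + 194474) = -5076 - 1*66565 = -5076 - 66565 = -71641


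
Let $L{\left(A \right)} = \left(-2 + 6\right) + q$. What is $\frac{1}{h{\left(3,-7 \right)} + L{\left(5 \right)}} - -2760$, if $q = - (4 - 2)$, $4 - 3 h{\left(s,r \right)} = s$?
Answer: $\frac{19323}{7} \approx 2760.4$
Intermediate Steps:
$h{\left(s,r \right)} = \frac{4}{3} - \frac{s}{3}$
$q = -2$ ($q = \left(-1\right) 2 = -2$)
$L{\left(A \right)} = 2$ ($L{\left(A \right)} = \left(-2 + 6\right) - 2 = 4 - 2 = 2$)
$\frac{1}{h{\left(3,-7 \right)} + L{\left(5 \right)}} - -2760 = \frac{1}{\left(\frac{4}{3} - 1\right) + 2} - -2760 = \frac{1}{\left(\frac{4}{3} - 1\right) + 2} + 2760 = \frac{1}{\frac{1}{3} + 2} + 2760 = \frac{1}{\frac{7}{3}} + 2760 = \frac{3}{7} + 2760 = \frac{19323}{7}$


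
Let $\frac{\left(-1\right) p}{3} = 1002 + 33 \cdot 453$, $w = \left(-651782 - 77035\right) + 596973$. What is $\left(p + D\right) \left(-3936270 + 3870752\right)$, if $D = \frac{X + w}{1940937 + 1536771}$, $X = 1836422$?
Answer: $\frac{2725828174419307}{869427} \approx 3.1352 \cdot 10^{9}$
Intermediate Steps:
$w = -131844$ ($w = -728817 + 596973 = -131844$)
$D = \frac{852289}{1738854}$ ($D = \frac{1836422 - 131844}{1940937 + 1536771} = \frac{1704578}{3477708} = 1704578 \cdot \frac{1}{3477708} = \frac{852289}{1738854} \approx 0.49014$)
$p = -47853$ ($p = - 3 \left(1002 + 33 \cdot 453\right) = - 3 \left(1002 + 14949\right) = \left(-3\right) 15951 = -47853$)
$\left(p + D\right) \left(-3936270 + 3870752\right) = \left(-47853 + \frac{852289}{1738854}\right) \left(-3936270 + 3870752\right) = \left(- \frac{83208528173}{1738854}\right) \left(-65518\right) = \frac{2725828174419307}{869427}$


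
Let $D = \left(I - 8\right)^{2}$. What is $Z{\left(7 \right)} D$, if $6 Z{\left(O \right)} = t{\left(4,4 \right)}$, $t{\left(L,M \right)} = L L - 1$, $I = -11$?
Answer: $\frac{1805}{2} \approx 902.5$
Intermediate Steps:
$t{\left(L,M \right)} = -1 + L^{2}$ ($t{\left(L,M \right)} = L^{2} - 1 = -1 + L^{2}$)
$D = 361$ ($D = \left(-11 - 8\right)^{2} = \left(-19\right)^{2} = 361$)
$Z{\left(O \right)} = \frac{5}{2}$ ($Z{\left(O \right)} = \frac{-1 + 4^{2}}{6} = \frac{-1 + 16}{6} = \frac{1}{6} \cdot 15 = \frac{5}{2}$)
$Z{\left(7 \right)} D = \frac{5}{2} \cdot 361 = \frac{1805}{2}$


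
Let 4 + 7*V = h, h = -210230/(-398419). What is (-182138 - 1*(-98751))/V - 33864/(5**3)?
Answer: 29023245493531/172930750 ≈ 1.6783e+5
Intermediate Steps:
h = 210230/398419 (h = -210230*(-1/398419) = 210230/398419 ≈ 0.52766)
V = -1383446/2788933 (V = -4/7 + (1/7)*(210230/398419) = -4/7 + 210230/2788933 = -1383446/2788933 ≈ -0.49605)
(-182138 - 1*(-98751))/V - 33864/(5**3) = (-182138 - 1*(-98751))/(-1383446/2788933) - 33864/(5**3) = (-182138 + 98751)*(-2788933/1383446) - 33864/125 = -83387*(-2788933/1383446) - 33864*1/125 = 232560756071/1383446 - 33864/125 = 29023245493531/172930750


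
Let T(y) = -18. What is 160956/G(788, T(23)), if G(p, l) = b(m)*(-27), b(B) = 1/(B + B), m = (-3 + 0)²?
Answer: -107304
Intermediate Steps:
m = 9 (m = (-3)² = 9)
b(B) = 1/(2*B)
G(p, l) = -3/2 (G(p, l) = ((½)/9)*(-27) = ((½)*(⅑))*(-27) = (1/18)*(-27) = -3/2)
160956/G(788, T(23)) = 160956/(-3/2) = 160956*(-⅔) = -107304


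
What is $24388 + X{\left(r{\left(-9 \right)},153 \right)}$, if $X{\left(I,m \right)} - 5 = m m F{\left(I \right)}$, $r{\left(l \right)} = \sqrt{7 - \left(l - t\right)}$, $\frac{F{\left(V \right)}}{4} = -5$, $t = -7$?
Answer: $-443787$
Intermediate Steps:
$F{\left(V \right)} = -20$ ($F{\left(V \right)} = 4 \left(-5\right) = -20$)
$r{\left(l \right)} = \sqrt{- l}$ ($r{\left(l \right)} = \sqrt{7 - \left(7 + l\right)} = \sqrt{- l}$)
$X{\left(I,m \right)} = 5 - 20 m^{2}$ ($X{\left(I,m \right)} = 5 + m m \left(-20\right) = 5 + m^{2} \left(-20\right) = 5 - 20 m^{2}$)
$24388 + X{\left(r{\left(-9 \right)},153 \right)} = 24388 + \left(5 - 20 \cdot 153^{2}\right) = 24388 + \left(5 - 468180\right) = 24388 - 468175 = -443787$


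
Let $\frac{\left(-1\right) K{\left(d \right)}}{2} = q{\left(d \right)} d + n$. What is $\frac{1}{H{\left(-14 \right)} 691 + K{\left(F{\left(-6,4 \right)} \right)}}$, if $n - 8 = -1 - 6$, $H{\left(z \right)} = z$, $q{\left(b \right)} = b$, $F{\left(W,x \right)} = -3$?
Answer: $- \frac{1}{9694} \approx -0.00010316$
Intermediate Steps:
$n = 1$ ($n = 8 - 7 = 1$)
$K{\left(d \right)} = -2 - 2 d^{2}$ ($K{\left(d \right)} = - 2 \left(d d + 1\right) = - 2 \left(d^{2} + 1\right) = - 2 \left(1 + d^{2}\right) = -2 - 2 d^{2}$)
$\frac{1}{H{\left(-14 \right)} 691 + K{\left(F{\left(-6,4 \right)} \right)}} = \frac{1}{\left(-14\right) 691 - \left(2 + 2 \left(-3\right)^{2}\right)} = \frac{1}{-9674 - 20} = \frac{1}{-9694} = - \frac{1}{9694}$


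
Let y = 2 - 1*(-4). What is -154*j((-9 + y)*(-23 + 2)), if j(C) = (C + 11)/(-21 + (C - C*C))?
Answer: 148/51 ≈ 2.9020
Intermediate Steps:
y = 6 (y = 2 + 4 = 6)
j(C) = (11 + C)/(-21 + C - C²) (j(C) = (11 + C)/(-21 + (C - C²)) = (11 + C)/(-21 + C - C²))
-154*j((-9 + y)*(-23 + 2)) = -154*(-11 - (-9 + 6)*(-23 + 2))/(21 + ((-9 + 6)*(-23 + 2))² - (-9 + 6)*(-23 + 2)) = -154*(-11 - (-3)*(-21))/(21 + (-3*(-21))² - (-3)*(-21)) = -154*(-11 - 1*63)/(21 + 63² - 1*63) = -154*(-11 - 63)/(21 + 3969 - 63) = -154*(-74)/3927 = -2*(-74)/51 = -154*(-74/3927) = 148/51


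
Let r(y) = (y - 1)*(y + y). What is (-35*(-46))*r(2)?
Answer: 6440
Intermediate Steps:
r(y) = 2*y*(-1 + y) (r(y) = (-1 + y)*(2*y) = 2*y*(-1 + y))
(-35*(-46))*r(2) = (-35*(-46))*(2*2*(-1 + 2)) = 1610*(2*2*1) = 1610*4 = 6440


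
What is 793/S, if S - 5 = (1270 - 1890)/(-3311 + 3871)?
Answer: 22204/109 ≈ 203.71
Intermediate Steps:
S = 109/28 (S = 5 + (1270 - 1890)/(-3311 + 3871) = 5 - 620/560 = 5 - 620*1/560 = 5 - 31/28 = 109/28 ≈ 3.8929)
793/S = 793/(109/28) = 793*(28/109) = 22204/109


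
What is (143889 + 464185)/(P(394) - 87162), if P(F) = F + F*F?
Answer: 304037/34234 ≈ 8.8811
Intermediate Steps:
P(F) = F + F²
(143889 + 464185)/(P(394) - 87162) = (143889 + 464185)/(394*(1 + 394) - 87162) = 608074/(394*395 - 87162) = 608074/(155630 - 87162) = 608074/68468 = 608074*(1/68468) = 304037/34234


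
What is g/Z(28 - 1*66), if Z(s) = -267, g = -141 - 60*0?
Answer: 47/89 ≈ 0.52809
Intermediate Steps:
g = -141 (g = -141 + 0 = -141)
g/Z(28 - 1*66) = -141/(-267) = -141*(-1/267) = 47/89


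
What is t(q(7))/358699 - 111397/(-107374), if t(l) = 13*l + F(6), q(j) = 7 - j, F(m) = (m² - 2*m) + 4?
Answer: 39960998975/38514946426 ≈ 1.0375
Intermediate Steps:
F(m) = 4 + m² - 2*m
t(l) = 28 + 13*l (t(l) = 13*l + (4 + 6² - 2*6) = 13*l + (4 + 36 - 12) = 13*l + 28 = 28 + 13*l)
t(q(7))/358699 - 111397/(-107374) = (28 + 13*(7 - 1*7))/358699 - 111397/(-107374) = (28 + 13*(7 - 7))*(1/358699) - 111397*(-1/107374) = (28 + 13*0)*(1/358699) + 111397/107374 = (28 + 0)*(1/358699) + 111397/107374 = 28*(1/358699) + 111397/107374 = 28/358699 + 111397/107374 = 39960998975/38514946426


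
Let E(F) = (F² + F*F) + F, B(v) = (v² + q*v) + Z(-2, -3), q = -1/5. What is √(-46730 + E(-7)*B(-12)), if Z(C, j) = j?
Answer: I*√842015/5 ≈ 183.52*I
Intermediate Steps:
q = -⅕ (q = -1*⅕ = -⅕ ≈ -0.20000)
B(v) = -3 + v² - v/5 (B(v) = (v² - v/5) - 3 = -3 + v² - v/5)
E(F) = F + 2*F² (E(F) = (F² + F²) + F = 2*F² + F = F + 2*F²)
√(-46730 + E(-7)*B(-12)) = √(-46730 + (-7*(1 + 2*(-7)))*(-3 + (-12)² - ⅕*(-12))) = √(-46730 + (-7*(1 - 14))*(-3 + 144 + 12/5)) = √(-46730 - 7*(-13)*(717/5)) = √(-46730 + 91*(717/5)) = √(-46730 + 65247/5) = √(-168403/5) = I*√842015/5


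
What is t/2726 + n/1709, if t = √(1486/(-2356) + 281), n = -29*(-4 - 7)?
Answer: 319/1709 + 5*√15562558/3211228 ≈ 0.19280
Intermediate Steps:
n = 319 (n = -29*(-11) = 319)
t = 5*√15562558/1178 (t = √(1486*(-1/2356) + 281) = √(-743/1178 + 281) = √(330275/1178) = 5*√15562558/1178 ≈ 16.744)
t/2726 + n/1709 = (5*√15562558/1178)/2726 + 319/1709 = (5*√15562558/1178)*(1/2726) + 319*(1/1709) = 5*√15562558/3211228 + 319/1709 = 319/1709 + 5*√15562558/3211228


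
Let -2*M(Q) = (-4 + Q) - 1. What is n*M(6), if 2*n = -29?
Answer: 29/4 ≈ 7.2500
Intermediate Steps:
n = -29/2 (n = (½)*(-29) = -29/2 ≈ -14.500)
M(Q) = 5/2 - Q/2 (M(Q) = -((-4 + Q) - 1)/2 = -(-5 + Q)/2 = 5/2 - Q/2)
n*M(6) = -29*(5/2 - ½*6)/2 = -29*(5/2 - 3)/2 = -29/2*(-½) = 29/4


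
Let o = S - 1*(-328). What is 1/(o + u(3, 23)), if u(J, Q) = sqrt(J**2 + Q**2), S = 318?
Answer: 323/208389 - sqrt(538)/416778 ≈ 0.0014943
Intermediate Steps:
o = 646 (o = 318 - 1*(-328) = 318 + 328 = 646)
1/(o + u(3, 23)) = 1/(646 + sqrt(3**2 + 23**2)) = 1/(646 + sqrt(9 + 529)) = 1/(646 + sqrt(538))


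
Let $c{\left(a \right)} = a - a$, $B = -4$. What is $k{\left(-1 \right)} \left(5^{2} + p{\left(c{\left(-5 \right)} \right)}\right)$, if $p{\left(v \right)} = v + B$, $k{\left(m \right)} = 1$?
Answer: $21$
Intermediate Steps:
$c{\left(a \right)} = 0$
$p{\left(v \right)} = -4 + v$ ($p{\left(v \right)} = v - 4 = -4 + v$)
$k{\left(-1 \right)} \left(5^{2} + p{\left(c{\left(-5 \right)} \right)}\right) = 1 \left(5^{2} + \left(-4 + 0\right)\right) = 1 \left(25 - 4\right) = 1 \cdot 21 = 21$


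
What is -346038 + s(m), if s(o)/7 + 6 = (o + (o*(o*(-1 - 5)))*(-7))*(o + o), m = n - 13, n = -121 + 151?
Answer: 2546810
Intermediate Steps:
n = 30
m = 17 (m = 30 - 13 = 17)
s(o) = -42 + 14*o*(o + 42*o²) (s(o) = -42 + 7*((o + (o*(o*(-1 - 5)))*(-7))*(o + o)) = -42 + 7*((o + (o*(o*(-6)))*(-7))*(2*o)) = -42 + 7*((o + (o*(-6*o))*(-7))*(2*o)) = -42 + 7*((o - 6*o²*(-7))*(2*o)) = -42 + 7*((o + 42*o²)*(2*o)) = -42 + 7*(2*o*(o + 42*o²)) = -42 + 14*o*(o + 42*o²))
-346038 + s(m) = -346038 + (-42 + 14*17² + 588*17³) = -346038 + (-42 + 14*289 + 588*4913) = -346038 + (-42 + 4046 + 2888844) = -346038 + 2892848 = 2546810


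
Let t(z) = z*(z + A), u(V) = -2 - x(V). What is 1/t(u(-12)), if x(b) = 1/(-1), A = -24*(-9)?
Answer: -1/215 ≈ -0.0046512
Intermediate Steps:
A = 216
x(b) = -1
u(V) = -1 (u(V) = -2 - 1*(-1) = -2 + 1 = -1)
t(z) = z*(216 + z) (t(z) = z*(z + 216) = z*(216 + z))
1/t(u(-12)) = 1/(-(216 - 1)) = 1/(-1*215) = 1/(-215) = -1/215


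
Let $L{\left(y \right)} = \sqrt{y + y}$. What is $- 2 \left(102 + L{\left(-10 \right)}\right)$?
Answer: $-204 - 4 i \sqrt{5} \approx -204.0 - 8.9443 i$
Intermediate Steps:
$L{\left(y \right)} = \sqrt{2} \sqrt{y}$ ($L{\left(y \right)} = \sqrt{2 y} = \sqrt{2} \sqrt{y}$)
$- 2 \left(102 + L{\left(-10 \right)}\right) = - 2 \left(102 + \sqrt{2} \sqrt{-10}\right) = - 2 \left(102 + \sqrt{2} i \sqrt{10}\right) = - 2 \left(102 + 2 i \sqrt{5}\right) = -204 - 4 i \sqrt{5}$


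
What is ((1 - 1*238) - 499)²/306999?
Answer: 541696/306999 ≈ 1.7645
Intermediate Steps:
((1 - 1*238) - 499)²/306999 = ((1 - 238) - 499)²*(1/306999) = (-237 - 499)²*(1/306999) = (-736)²*(1/306999) = 541696*(1/306999) = 541696/306999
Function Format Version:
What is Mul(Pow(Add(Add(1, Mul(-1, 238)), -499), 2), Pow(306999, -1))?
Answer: Rational(541696, 306999) ≈ 1.7645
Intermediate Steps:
Mul(Pow(Add(Add(1, Mul(-1, 238)), -499), 2), Pow(306999, -1)) = Mul(Pow(Add(Add(1, -238), -499), 2), Rational(1, 306999)) = Mul(Pow(Add(-237, -499), 2), Rational(1, 306999)) = Mul(Pow(-736, 2), Rational(1, 306999)) = Mul(541696, Rational(1, 306999)) = Rational(541696, 306999)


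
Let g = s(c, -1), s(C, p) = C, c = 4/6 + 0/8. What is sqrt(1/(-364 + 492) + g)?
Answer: sqrt(1554)/48 ≈ 0.82127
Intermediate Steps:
c = 2/3 (c = 4*(1/6) + 0*(1/8) = 2/3 + 0 = 2/3 ≈ 0.66667)
g = 2/3 ≈ 0.66667
sqrt(1/(-364 + 492) + g) = sqrt(1/(-364 + 492) + 2/3) = sqrt(1/128 + 2/3) = sqrt(259/384) = sqrt(1554)/48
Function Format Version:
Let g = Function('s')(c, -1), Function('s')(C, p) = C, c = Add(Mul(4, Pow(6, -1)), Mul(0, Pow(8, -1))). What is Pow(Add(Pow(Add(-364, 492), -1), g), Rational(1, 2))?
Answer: Mul(Rational(1, 48), Pow(1554, Rational(1, 2))) ≈ 0.82127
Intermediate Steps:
c = Rational(2, 3) (c = Add(Mul(4, Rational(1, 6)), Mul(0, Rational(1, 8))) = Add(Rational(2, 3), 0) = Rational(2, 3) ≈ 0.66667)
g = Rational(2, 3) ≈ 0.66667
Pow(Add(Pow(Add(-364, 492), -1), g), Rational(1, 2)) = Pow(Add(Pow(Add(-364, 492), -1), Rational(2, 3)), Rational(1, 2)) = Pow(Add(Pow(128, -1), Rational(2, 3)), Rational(1, 2)) = Pow(Add(Rational(1, 128), Rational(2, 3)), Rational(1, 2)) = Pow(Rational(259, 384), Rational(1, 2)) = Mul(Rational(1, 48), Pow(1554, Rational(1, 2)))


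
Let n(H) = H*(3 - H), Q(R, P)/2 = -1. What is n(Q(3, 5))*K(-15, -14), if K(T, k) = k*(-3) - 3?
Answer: -390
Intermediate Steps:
Q(R, P) = -2 (Q(R, P) = 2*(-1) = -2)
K(T, k) = -3 - 3*k (K(T, k) = -3*k - 3 = -3 - 3*k)
n(Q(3, 5))*K(-15, -14) = (-2*(3 - 1*(-2)))*(-3 - 3*(-14)) = (-2*(3 + 2))*(-3 + 42) = -2*5*39 = -10*39 = -390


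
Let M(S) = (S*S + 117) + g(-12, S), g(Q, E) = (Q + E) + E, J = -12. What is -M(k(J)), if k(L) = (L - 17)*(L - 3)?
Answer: -190200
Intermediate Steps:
k(L) = (-17 + L)*(-3 + L)
g(Q, E) = Q + 2*E (g(Q, E) = (E + Q) + E = Q + 2*E)
M(S) = 105 + S² + 2*S (M(S) = (S*S + 117) + (-12 + 2*S) = (S² + 117) + (-12 + 2*S) = (117 + S²) + (-12 + 2*S) = 105 + S² + 2*S)
-M(k(J)) = -(105 + (51 + (-12)² - 20*(-12))² + 2*(51 + (-12)² - 20*(-12))) = -(105 + (51 + 144 + 240)² + 2*(51 + 144 + 240)) = -(105 + 435² + 2*435) = -(105 + 189225 + 870) = -1*190200 = -190200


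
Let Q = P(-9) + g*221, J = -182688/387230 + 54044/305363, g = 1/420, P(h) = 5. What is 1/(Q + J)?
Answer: 4966320008580/25980765032921 ≈ 0.19115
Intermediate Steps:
g = 1/420 ≈ 0.0023810
J = -17429348812/59122857245 (J = -182688*1/387230 + 54044*(1/305363) = -91344/193615 + 54044/305363 = -17429348812/59122857245 ≈ -0.29480)
Q = 2321/420 (Q = 5 + (1/420)*221 = 5 + 221/420 = 2321/420 ≈ 5.5262)
1/(Q + J) = 1/(2321/420 - 17429348812/59122857245) = 1/(25980765032921/4966320008580) = 4966320008580/25980765032921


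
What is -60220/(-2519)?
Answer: 60220/2519 ≈ 23.906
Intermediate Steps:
-60220/(-2519) = -60220*(-1)/2519 = -4*(-15055/2519) = 60220/2519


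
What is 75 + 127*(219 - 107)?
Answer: 14299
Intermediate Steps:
75 + 127*(219 - 107) = 75 + 127*112 = 75 + 14224 = 14299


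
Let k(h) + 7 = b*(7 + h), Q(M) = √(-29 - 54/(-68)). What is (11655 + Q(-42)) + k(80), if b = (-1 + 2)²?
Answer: 11735 + I*√32606/34 ≈ 11735.0 + 5.3109*I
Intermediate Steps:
b = 1 (b = 1² = 1)
Q(M) = I*√32606/34 (Q(M) = √(-29 - 54*(-1/68)) = √(-29 + 27/34) = √(-959/34) = I*√32606/34)
k(h) = h (k(h) = -7 + 1*(7 + h) = -7 + (7 + h) = h)
(11655 + Q(-42)) + k(80) = (11655 + I*√32606/34) + 80 = 11735 + I*√32606/34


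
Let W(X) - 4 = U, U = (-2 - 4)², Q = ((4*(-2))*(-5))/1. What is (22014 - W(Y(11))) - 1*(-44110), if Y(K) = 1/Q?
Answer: 66084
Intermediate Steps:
Q = 40 (Q = -8*(-5)*1 = 40*1 = 40)
U = 36 (U = (-6)² = 36)
Y(K) = 1/40
W(X) = 40 (W(X) = 4 + 36 = 40)
(22014 - W(Y(11))) - 1*(-44110) = (22014 - 1*40) - 1*(-44110) = (22014 - 40) + 44110 = 21974 + 44110 = 66084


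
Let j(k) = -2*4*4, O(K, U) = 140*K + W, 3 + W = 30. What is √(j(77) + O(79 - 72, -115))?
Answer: 5*√39 ≈ 31.225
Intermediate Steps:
W = 27 (W = -3 + 30 = 27)
O(K, U) = 27 + 140*K (O(K, U) = 140*K + 27 = 27 + 140*K)
j(k) = -32 (j(k) = -8*4 = -32)
√(j(77) + O(79 - 72, -115)) = √(-32 + (27 + 140*(79 - 72))) = √(-32 + (27 + 140*7)) = √(-32 + (27 + 980)) = √(-32 + 1007) = √975 = 5*√39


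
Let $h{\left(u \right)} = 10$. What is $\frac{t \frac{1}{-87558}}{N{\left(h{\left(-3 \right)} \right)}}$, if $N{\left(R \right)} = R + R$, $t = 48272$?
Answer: $- \frac{6034}{218895} \approx -0.027566$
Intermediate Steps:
$N{\left(R \right)} = 2 R$
$\frac{t \frac{1}{-87558}}{N{\left(h{\left(-3 \right)} \right)}} = \frac{48272 \frac{1}{-87558}}{2 \cdot 10} = \frac{48272 \left(- \frac{1}{87558}\right)}{20} = \left(- \frac{24136}{43779}\right) \frac{1}{20} = - \frac{6034}{218895}$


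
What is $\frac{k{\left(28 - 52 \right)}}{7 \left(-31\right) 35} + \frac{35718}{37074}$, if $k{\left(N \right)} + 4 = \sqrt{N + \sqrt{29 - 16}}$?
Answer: $\frac{45237751}{46929505} - \frac{\sqrt{-24 + \sqrt{13}}}{7595} \approx 0.96395 - 0.0005946 i$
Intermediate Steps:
$k{\left(N \right)} = -4 + \sqrt{N + \sqrt{13}}$ ($k{\left(N \right)} = -4 + \sqrt{N + \sqrt{29 - 16}} = -4 + \sqrt{N + \sqrt{13}}$)
$\frac{k{\left(28 - 52 \right)}}{7 \left(-31\right) 35} + \frac{35718}{37074} = \frac{-4 + \sqrt{\left(28 - 52\right) + \sqrt{13}}}{7 \left(-31\right) 35} + \frac{35718}{37074} = \frac{-4 + \sqrt{-24 + \sqrt{13}}}{\left(-217\right) 35} + 35718 \cdot \frac{1}{37074} = \frac{-4 + \sqrt{-24 + \sqrt{13}}}{-7595} + \frac{5953}{6179} = \left(-4 + \sqrt{-24 + \sqrt{13}}\right) \left(- \frac{1}{7595}\right) + \frac{5953}{6179} = \left(\frac{4}{7595} - \frac{\sqrt{-24 + \sqrt{13}}}{7595}\right) + \frac{5953}{6179} = \frac{45237751}{46929505} - \frac{\sqrt{-24 + \sqrt{13}}}{7595}$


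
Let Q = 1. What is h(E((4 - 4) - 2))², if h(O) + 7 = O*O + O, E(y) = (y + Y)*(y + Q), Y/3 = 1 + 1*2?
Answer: 1225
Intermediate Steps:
Y = 9 (Y = 3*(1 + 1*2) = 3*(1 + 2) = 3*3 = 9)
E(y) = (1 + y)*(9 + y) (E(y) = (y + 9)*(y + 1) = (9 + y)*(1 + y) = (1 + y)*(9 + y))
h(O) = -7 + O + O² (h(O) = -7 + (O*O + O) = -7 + (O² + O) = -7 + (O + O²) = -7 + O + O²)
h(E((4 - 4) - 2))² = (-7 + (9 + ((4 - 4) - 2)² + 10*((4 - 4) - 2)) + (9 + ((4 - 4) - 2)² + 10*((4 - 4) - 2))²)² = (-7 + (9 + (0 - 2)² + 10*(0 - 2)) + (9 + (0 - 2)² + 10*(0 - 2))²)² = (-7 + (9 + (-2)² + 10*(-2)) + (9 + (-2)² + 10*(-2))²)² = (-7 + (9 + 4 - 20) + (9 + 4 - 20)²)² = (-7 - 7 + (-7)²)² = (-7 - 7 + 49)² = 35² = 1225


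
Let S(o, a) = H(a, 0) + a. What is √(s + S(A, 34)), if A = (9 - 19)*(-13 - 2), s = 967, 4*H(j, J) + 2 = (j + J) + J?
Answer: √1009 ≈ 31.765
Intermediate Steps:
H(j, J) = -½ + J/2 + j/4 (H(j, J) = -½ + ((j + J) + J)/4 = -½ + ((J + j) + J)/4 = -½ + (j + 2*J)/4 = -½ + (J/2 + j/4) = -½ + J/2 + j/4)
A = 150 (A = -10*(-15) = 150)
S(o, a) = -½ + 5*a/4 (S(o, a) = (-½ + (½)*0 + a/4) + a = (-½ + 0 + a/4) + a = (-½ + a/4) + a = -½ + 5*a/4)
√(s + S(A, 34)) = √(967 + (-½ + (5/4)*34)) = √(967 + (-½ + 85/2)) = √(967 + 42) = √1009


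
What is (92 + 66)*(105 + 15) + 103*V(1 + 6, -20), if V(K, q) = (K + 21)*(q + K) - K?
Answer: -19253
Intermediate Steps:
V(K, q) = -K + (21 + K)*(K + q) (V(K, q) = (21 + K)*(K + q) - K = -K + (21 + K)*(K + q))
(92 + 66)*(105 + 15) + 103*V(1 + 6, -20) = (92 + 66)*(105 + 15) + 103*((1 + 6)² + 20*(1 + 6) + 21*(-20) + (1 + 6)*(-20)) = 158*120 + 103*(7² + 20*7 - 420 + 7*(-20)) = 18960 + 103*(49 + 140 - 420 - 140) = 18960 + 103*(-371) = 18960 - 38213 = -19253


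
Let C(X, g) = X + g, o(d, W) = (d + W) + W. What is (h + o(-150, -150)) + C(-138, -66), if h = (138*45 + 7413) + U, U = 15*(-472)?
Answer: 5889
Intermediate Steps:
o(d, W) = d + 2*W (o(d, W) = (W + d) + W = d + 2*W)
U = -7080
h = 6543 (h = (138*45 + 7413) - 7080 = (6210 + 7413) - 7080 = 13623 - 7080 = 6543)
(h + o(-150, -150)) + C(-138, -66) = (6543 + (-150 + 2*(-150))) + (-138 - 66) = (6543 + (-150 - 300)) - 204 = (6543 - 450) - 204 = 6093 - 204 = 5889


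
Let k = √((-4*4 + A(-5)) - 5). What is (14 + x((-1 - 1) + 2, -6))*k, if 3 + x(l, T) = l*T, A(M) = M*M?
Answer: 22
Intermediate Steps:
A(M) = M²
x(l, T) = -3 + T*l (x(l, T) = -3 + l*T = -3 + T*l)
k = 2 (k = √((-4*4 + (-5)²) - 5) = √((-16 + 25) - 5) = √(9 - 5) = √4 = 2)
(14 + x((-1 - 1) + 2, -6))*k = (14 + (-3 - 6*((-1 - 1) + 2)))*2 = (14 + (-3 - 6*(-2 + 2)))*2 = (14 + (-3 - 6*0))*2 = (14 + (-3 + 0))*2 = (14 - 3)*2 = 11*2 = 22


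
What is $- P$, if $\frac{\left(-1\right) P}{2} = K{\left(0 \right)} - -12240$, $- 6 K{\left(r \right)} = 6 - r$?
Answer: $24478$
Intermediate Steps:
$K{\left(r \right)} = -1 + \frac{r}{6}$ ($K{\left(r \right)} = - \frac{6 - r}{6} = -1 + \frac{r}{6}$)
$P = -24478$ ($P = - 2 \left(\left(-1 + \frac{1}{6} \cdot 0\right) - -12240\right) = - 2 \left(\left(-1 + 0\right) + 12240\right) = - 2 \left(-1 + 12240\right) = \left(-2\right) 12239 = -24478$)
$- P = \left(-1\right) \left(-24478\right) = 24478$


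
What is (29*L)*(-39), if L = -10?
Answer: 11310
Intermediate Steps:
(29*L)*(-39) = (29*(-10))*(-39) = -290*(-39) = 11310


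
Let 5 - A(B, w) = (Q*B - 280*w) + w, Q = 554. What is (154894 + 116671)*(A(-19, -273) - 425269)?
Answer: -133312616325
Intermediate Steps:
A(B, w) = 5 - 554*B + 279*w (A(B, w) = 5 - ((554*B - 280*w) + w) = 5 - ((-280*w + 554*B) + w) = 5 - (-279*w + 554*B) = 5 + (-554*B + 279*w) = 5 - 554*B + 279*w)
(154894 + 116671)*(A(-19, -273) - 425269) = (154894 + 116671)*((5 - 554*(-19) + 279*(-273)) - 425269) = 271565*((5 + 10526 - 76167) - 425269) = 271565*(-65636 - 425269) = 271565*(-490905) = -133312616325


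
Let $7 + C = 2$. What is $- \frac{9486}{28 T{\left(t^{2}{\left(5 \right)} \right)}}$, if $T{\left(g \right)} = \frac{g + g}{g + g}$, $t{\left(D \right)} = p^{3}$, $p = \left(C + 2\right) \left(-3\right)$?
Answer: $- \frac{4743}{14} \approx -338.79$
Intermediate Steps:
$C = -5$ ($C = -7 + 2 = -5$)
$p = 9$ ($p = \left(-5 + 2\right) \left(-3\right) = \left(-3\right) \left(-3\right) = 9$)
$t{\left(D \right)} = 729$ ($t{\left(D \right)} = 9^{3} = 729$)
$T{\left(g \right)} = 1$ ($T{\left(g \right)} = \frac{2 g}{2 g} = 2 g \frac{1}{2 g} = 1$)
$- \frac{9486}{28 T{\left(t^{2}{\left(5 \right)} \right)}} = - \frac{9486}{28 \cdot 1} = - \frac{9486}{28} = \left(-9486\right) \frac{1}{28} = - \frac{4743}{14}$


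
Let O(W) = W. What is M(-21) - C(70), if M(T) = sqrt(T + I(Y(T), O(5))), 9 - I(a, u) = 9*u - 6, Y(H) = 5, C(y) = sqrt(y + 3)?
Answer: -sqrt(73) + I*sqrt(51) ≈ -8.544 + 7.1414*I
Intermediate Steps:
C(y) = sqrt(3 + y)
I(a, u) = 15 - 9*u (I(a, u) = 9 - (9*u - 6) = 9 - (-6 + 9*u) = 9 + (6 - 9*u) = 15 - 9*u)
M(T) = sqrt(-30 + T) (M(T) = sqrt(T + (15 - 9*5)) = sqrt(T + (15 - 45)) = sqrt(T - 30) = sqrt(-30 + T))
M(-21) - C(70) = sqrt(-30 - 21) - sqrt(3 + 70) = sqrt(-51) - sqrt(73) = I*sqrt(51) - sqrt(73) = -sqrt(73) + I*sqrt(51)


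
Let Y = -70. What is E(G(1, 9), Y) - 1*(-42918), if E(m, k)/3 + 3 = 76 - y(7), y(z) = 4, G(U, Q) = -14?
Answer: 43125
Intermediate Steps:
E(m, k) = 207 (E(m, k) = -9 + 3*(76 - 1*4) = -9 + 3*(76 - 4) = -9 + 3*72 = -9 + 216 = 207)
E(G(1, 9), Y) - 1*(-42918) = 207 - 1*(-42918) = 207 + 42918 = 43125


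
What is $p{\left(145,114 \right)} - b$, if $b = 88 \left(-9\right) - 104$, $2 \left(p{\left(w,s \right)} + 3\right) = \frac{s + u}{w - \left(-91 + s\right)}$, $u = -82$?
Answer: $\frac{54481}{61} \approx 893.13$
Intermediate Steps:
$p{\left(w,s \right)} = -3 + \frac{-82 + s}{2 \left(91 + w - s\right)}$ ($p{\left(w,s \right)} = -3 + \frac{\left(s - 82\right) \frac{1}{w - \left(-91 + s\right)}}{2} = -3 + \frac{\left(-82 + s\right) \frac{1}{91 + w - s}}{2} = -3 + \frac{\frac{1}{91 + w - s} \left(-82 + s\right)}{2} = -3 + \frac{-82 + s}{2 \left(91 + w - s\right)}$)
$b = -896$ ($b = -792 - 104 = -896$)
$p{\left(145,114 \right)} - b = \frac{-314 - 435 + \frac{7}{2} \cdot 114}{91 + 145 - 114} - -896 = \frac{-314 - 435 + 399}{91 + 145 - 114} + 896 = \frac{1}{122} \left(-350\right) + 896 = - \frac{175}{61} + 896 = \frac{54481}{61}$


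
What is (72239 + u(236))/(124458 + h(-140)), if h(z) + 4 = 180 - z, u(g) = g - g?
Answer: 72239/124774 ≈ 0.57896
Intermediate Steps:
u(g) = 0
h(z) = 176 - z (h(z) = -4 + (180 - z) = 176 - z)
(72239 + u(236))/(124458 + h(-140)) = (72239 + 0)/(124458 + (176 - 1*(-140))) = 72239/(124458 + (176 + 140)) = 72239/(124458 + 316) = 72239/124774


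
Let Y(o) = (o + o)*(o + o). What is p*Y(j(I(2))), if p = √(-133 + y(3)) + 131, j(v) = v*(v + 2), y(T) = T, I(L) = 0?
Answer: 0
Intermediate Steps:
j(v) = v*(2 + v)
Y(o) = 4*o² (Y(o) = (2*o)*(2*o) = 4*o²)
p = 131 + I*√130 (p = √(-133 + 3) + 131 = √(-130) + 131 = I*√130 + 131 = 131 + I*√130 ≈ 131.0 + 11.402*I)
p*Y(j(I(2))) = (131 + I*√130)*(4*(0*(2 + 0))²) = (131 + I*√130)*(4*(0*2)²) = (131 + I*√130)*(4*0²) = (131 + I*√130)*(4*0) = (131 + I*√130)*0 = 0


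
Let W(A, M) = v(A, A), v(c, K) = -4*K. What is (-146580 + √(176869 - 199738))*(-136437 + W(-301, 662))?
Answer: 19822453140 - 4462689*I*√21 ≈ 1.9822e+10 - 2.0451e+7*I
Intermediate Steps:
W(A, M) = -4*A
(-146580 + √(176869 - 199738))*(-136437 + W(-301, 662)) = (-146580 + √(176869 - 199738))*(-136437 - 4*(-301)) = (-146580 + √(-22869))*(-136437 + 1204) = (-146580 + 33*I*√21)*(-135233) = 19822453140 - 4462689*I*√21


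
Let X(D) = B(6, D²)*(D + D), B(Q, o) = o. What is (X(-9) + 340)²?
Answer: 1249924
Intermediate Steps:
X(D) = 2*D³ (X(D) = D²*(D + D) = D²*(2*D) = 2*D³)
(X(-9) + 340)² = (2*(-9)³ + 340)² = (2*(-729) + 340)² = (-1458 + 340)² = (-1118)² = 1249924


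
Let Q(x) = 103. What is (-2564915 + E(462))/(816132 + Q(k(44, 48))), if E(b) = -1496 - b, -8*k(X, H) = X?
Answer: -2566873/816235 ≈ -3.1448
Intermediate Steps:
k(X, H) = -X/8
(-2564915 + E(462))/(816132 + Q(k(44, 48))) = (-2564915 + (-1496 - 1*462))/(816132 + 103) = (-2564915 + (-1496 - 462))/816235 = (-2564915 - 1958)*(1/816235) = -2566873*1/816235 = -2566873/816235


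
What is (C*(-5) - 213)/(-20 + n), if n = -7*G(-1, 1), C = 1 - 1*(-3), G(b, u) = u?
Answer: 233/27 ≈ 8.6296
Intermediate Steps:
C = 4 (C = 1 + 3 = 4)
n = -7 (n = -7*1 = -7)
(C*(-5) - 213)/(-20 + n) = (4*(-5) - 213)/(-20 - 7) = (-20 - 213)/(-27) = -233*(-1/27) = 233/27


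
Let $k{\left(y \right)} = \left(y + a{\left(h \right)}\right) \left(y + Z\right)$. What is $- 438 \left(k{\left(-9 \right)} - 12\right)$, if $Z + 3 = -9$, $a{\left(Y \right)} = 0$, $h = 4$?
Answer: $-77526$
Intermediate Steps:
$Z = -12$ ($Z = -3 - 9 = -12$)
$k{\left(y \right)} = y \left(-12 + y\right)$ ($k{\left(y \right)} = \left(y + 0\right) \left(y - 12\right) = y \left(-12 + y\right)$)
$- 438 \left(k{\left(-9 \right)} - 12\right) = - 438 \left(- 9 \left(-12 - 9\right) - 12\right) = - 438 \left(\left(-9\right) \left(-21\right) - 12\right) = - 438 \left(189 - 12\right) = \left(-438\right) 177 = -77526$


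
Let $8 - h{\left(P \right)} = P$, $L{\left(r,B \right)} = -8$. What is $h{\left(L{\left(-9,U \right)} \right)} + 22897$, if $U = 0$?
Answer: $22913$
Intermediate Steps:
$h{\left(P \right)} = 8 - P$
$h{\left(L{\left(-9,U \right)} \right)} + 22897 = \left(8 - -8\right) + 22897 = \left(8 + 8\right) + 22897 = 16 + 22897 = 22913$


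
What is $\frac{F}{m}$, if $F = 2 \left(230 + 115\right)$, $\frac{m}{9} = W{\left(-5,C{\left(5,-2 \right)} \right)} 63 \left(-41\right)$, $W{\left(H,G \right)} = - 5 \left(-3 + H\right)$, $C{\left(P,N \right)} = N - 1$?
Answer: $- \frac{23}{30996} \approx -0.00074203$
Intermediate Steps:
$C{\left(P,N \right)} = -1 + N$ ($C{\left(P,N \right)} = N - 1 = -1 + N$)
$W{\left(H,G \right)} = 15 - 5 H$
$m = -929880$ ($m = 9 \left(15 - -25\right) 63 \left(-41\right) = 9 \left(15 + 25\right) 63 \left(-41\right) = 9 \cdot 40 \cdot 63 \left(-41\right) = 9 \cdot 2520 \left(-41\right) = 9 \left(-103320\right) = -929880$)
$F = 690$ ($F = 2 \cdot 345 = 690$)
$\frac{F}{m} = \frac{690}{-929880} = 690 \left(- \frac{1}{929880}\right) = - \frac{23}{30996}$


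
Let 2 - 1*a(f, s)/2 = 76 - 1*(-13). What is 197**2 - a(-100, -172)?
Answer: 38983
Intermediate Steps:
a(f, s) = -174 (a(f, s) = 4 - 2*(76 - 1*(-13)) = 4 - 2*(76 + 13) = 4 - 2*89 = 4 - 178 = -174)
197**2 - a(-100, -172) = 197**2 - 1*(-174) = 38809 + 174 = 38983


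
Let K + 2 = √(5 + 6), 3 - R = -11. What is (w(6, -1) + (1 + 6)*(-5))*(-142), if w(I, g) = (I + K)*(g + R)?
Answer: -2414 - 1846*√11 ≈ -8536.5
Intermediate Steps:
R = 14 (R = 3 - 1*(-11) = 3 + 11 = 14)
K = -2 + √11 (K = -2 + √(5 + 6) = -2 + √11 ≈ 1.3166)
w(I, g) = (14 + g)*(-2 + I + √11) (w(I, g) = (I + (-2 + √11))*(g + 14) = (-2 + I + √11)*(14 + g) = (14 + g)*(-2 + I + √11))
(w(6, -1) + (1 + 6)*(-5))*(-142) = ((-28 + 14*6 + 14*√11 + 6*(-1) - 1*(-1)*(2 - √11)) + (1 + 6)*(-5))*(-142) = ((-28 + 84 + 14*√11 - 6 + (2 - √11)) + 7*(-5))*(-142) = ((52 + 13*√11) - 35)*(-142) = (17 + 13*√11)*(-142) = -2414 - 1846*√11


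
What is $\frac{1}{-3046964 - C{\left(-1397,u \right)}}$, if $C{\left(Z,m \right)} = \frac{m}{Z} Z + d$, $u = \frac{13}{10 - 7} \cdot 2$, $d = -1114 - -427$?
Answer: $- \frac{3}{9138857} \approx -3.2827 \cdot 10^{-7}$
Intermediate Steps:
$d = -687$ ($d = -1114 + 427 = -687$)
$u = \frac{26}{3}$ ($u = \frac{13}{3} \cdot 2 = \frac{26}{3} \approx 8.6667$)
$C{\left(Z,m \right)} = -687 + m$ ($C{\left(Z,m \right)} = \frac{m}{Z} Z - 687 = m - 687 = -687 + m$)
$\frac{1}{-3046964 - C{\left(-1397,u \right)}} = \frac{1}{-3046964 - \left(-687 + \frac{26}{3}\right)} = \frac{1}{-3046964 - - \frac{2035}{3}} = \frac{1}{-3046964 + \frac{2035}{3}} = \frac{1}{- \frac{9138857}{3}} = - \frac{3}{9138857}$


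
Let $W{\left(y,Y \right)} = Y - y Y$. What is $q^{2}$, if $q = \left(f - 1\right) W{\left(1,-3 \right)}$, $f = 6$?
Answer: $0$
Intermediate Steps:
$W{\left(y,Y \right)} = Y - Y y$
$q = 0$ ($q = \left(6 - 1\right) \left(- 3 \left(1 - 1\right)\right) = 5 \left(- 3 \left(1 - 1\right)\right) = 5 \left(\left(-3\right) 0\right) = 5 \cdot 0 = 0$)
$q^{2} = 0^{2} = 0$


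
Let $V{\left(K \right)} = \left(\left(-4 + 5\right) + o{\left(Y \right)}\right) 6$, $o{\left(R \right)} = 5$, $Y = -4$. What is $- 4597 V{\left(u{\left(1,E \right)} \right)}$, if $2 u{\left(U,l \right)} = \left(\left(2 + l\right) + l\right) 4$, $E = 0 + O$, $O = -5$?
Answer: $-165492$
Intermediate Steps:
$E = -5$ ($E = 0 - 5 = -5$)
$u{\left(U,l \right)} = 4 + 4 l$ ($u{\left(U,l \right)} = \frac{\left(\left(2 + l\right) + l\right) 4}{2} = \frac{\left(2 + 2 l\right) 4}{2} = \frac{8 + 8 l}{2} = 4 + 4 l$)
$V{\left(K \right)} = 36$ ($V{\left(K \right)} = \left(\left(-4 + 5\right) + 5\right) 6 = \left(1 + 5\right) 6 = 6 \cdot 6 = 36$)
$- 4597 V{\left(u{\left(1,E \right)} \right)} = \left(-4597\right) 36 = -165492$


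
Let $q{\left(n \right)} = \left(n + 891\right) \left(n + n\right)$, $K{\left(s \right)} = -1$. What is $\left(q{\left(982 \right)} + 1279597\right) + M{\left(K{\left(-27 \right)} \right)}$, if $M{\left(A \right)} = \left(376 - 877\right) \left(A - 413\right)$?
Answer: $5165583$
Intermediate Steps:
$M{\left(A \right)} = 206913 - 501 A$ ($M{\left(A \right)} = - 501 \left(-413 + A\right) = 206913 - 501 A$)
$q{\left(n \right)} = 2 n \left(891 + n\right)$ ($q{\left(n \right)} = \left(891 + n\right) 2 n = 2 n \left(891 + n\right)$)
$\left(q{\left(982 \right)} + 1279597\right) + M{\left(K{\left(-27 \right)} \right)} = \left(2 \cdot 982 \left(891 + 982\right) + 1279597\right) + \left(206913 - -501\right) = \left(2 \cdot 982 \cdot 1873 + 1279597\right) + \left(206913 + 501\right) = \left(3678572 + 1279597\right) + 207414 = 4958169 + 207414 = 5165583$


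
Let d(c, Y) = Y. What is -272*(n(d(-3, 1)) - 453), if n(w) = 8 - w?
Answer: 121312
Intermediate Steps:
-272*(n(d(-3, 1)) - 453) = -272*((8 - 1*1) - 453) = -272*((8 - 1) - 453) = -272*(7 - 453) = -272*(-446) = 121312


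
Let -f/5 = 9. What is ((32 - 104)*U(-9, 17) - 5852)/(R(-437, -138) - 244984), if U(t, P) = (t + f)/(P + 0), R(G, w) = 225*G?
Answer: 95596/5836253 ≈ 0.016380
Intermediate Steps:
f = -45 (f = -5*9 = -45)
U(t, P) = (-45 + t)/P (U(t, P) = (t - 45)/(P + 0) = (-45 + t)/P)
((32 - 104)*U(-9, 17) - 5852)/(R(-437, -138) - 244984) = ((32 - 104)*((-45 - 9)/17) - 5852)/(225*(-437) - 244984) = (-72*(-54)/17 - 5852)/(-98325 - 244984) = (-72*(-54/17) - 5852)/(-343309) = (3888/17 - 5852)*(-1/343309) = -95596/17*(-1/343309) = 95596/5836253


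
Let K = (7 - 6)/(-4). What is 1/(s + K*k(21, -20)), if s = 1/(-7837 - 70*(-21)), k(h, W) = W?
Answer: 6367/31834 ≈ 0.20001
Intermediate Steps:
s = -1/6367 (s = 1/(-7837 + 1470) = 1/(-6367) = -1/6367 ≈ -0.00015706)
K = -¼ (K = 1*(-¼) = -¼ ≈ -0.25000)
1/(s + K*k(21, -20)) = 1/(-1/6367 - ¼*(-20)) = 1/(-1/6367 + 5) = 1/(31834/6367) = 6367/31834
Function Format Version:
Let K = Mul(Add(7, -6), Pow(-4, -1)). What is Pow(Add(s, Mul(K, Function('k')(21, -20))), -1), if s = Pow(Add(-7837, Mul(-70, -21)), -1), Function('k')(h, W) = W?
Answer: Rational(6367, 31834) ≈ 0.20001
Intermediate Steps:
s = Rational(-1, 6367) (s = Pow(Add(-7837, 1470), -1) = Pow(-6367, -1) = Rational(-1, 6367) ≈ -0.00015706)
K = Rational(-1, 4) (K = Mul(1, Rational(-1, 4)) = Rational(-1, 4) ≈ -0.25000)
Pow(Add(s, Mul(K, Function('k')(21, -20))), -1) = Pow(Add(Rational(-1, 6367), Mul(Rational(-1, 4), -20)), -1) = Pow(Add(Rational(-1, 6367), 5), -1) = Pow(Rational(31834, 6367), -1) = Rational(6367, 31834)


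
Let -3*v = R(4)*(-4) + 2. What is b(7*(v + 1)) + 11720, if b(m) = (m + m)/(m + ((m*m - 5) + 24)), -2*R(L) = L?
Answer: 28420706/2425 ≈ 11720.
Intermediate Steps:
R(L) = -L/2
v = -10/3 (v = -(-½*4*(-4) + 2)/3 = -(-2*(-4) + 2)/3 = -(8 + 2)/3 = -⅓*10 = -10/3 ≈ -3.3333)
b(m) = 2*m/(19 + m + m²) (b(m) = (2*m)/(m + ((m² - 5) + 24)) = (2*m)/(m + ((-5 + m²) + 24)) = (2*m)/(m + (19 + m²)) = (2*m)/(19 + m + m²) = 2*m/(19 + m + m²))
b(7*(v + 1)) + 11720 = 2*(7*(-10/3 + 1))/(19 + 7*(-10/3 + 1) + (7*(-10/3 + 1))²) + 11720 = 2*(7*(-7/3))/(19 + 7*(-7/3) + (7*(-7/3))²) + 11720 = 2*(-49/3)/(19 - 49/3 + (-49/3)²) + 11720 = 2*(-49/3)/(19 - 49/3 + 2401/9) + 11720 = 2*(-49/3)/(2425/9) + 11720 = 2*(-49/3)*(9/2425) + 11720 = -294/2425 + 11720 = 28420706/2425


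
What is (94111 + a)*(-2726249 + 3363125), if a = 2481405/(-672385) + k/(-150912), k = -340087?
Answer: 33787645308061944681/563727584 ≈ 5.9936e+10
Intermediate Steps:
a = -29160878773/20294193024 (a = 2481405/(-672385) - 340087/(-150912) = 2481405*(-1/672385) - 340087*(-1/150912) = -496281/134477 + 340087/150912 = -29160878773/20294193024 ≈ -1.4369)
(94111 + a)*(-2726249 + 3363125) = (94111 - 29160878773/20294193024)*(-2726249 + 3363125) = (1909877638802891/20294193024)*636876 = 33787645308061944681/563727584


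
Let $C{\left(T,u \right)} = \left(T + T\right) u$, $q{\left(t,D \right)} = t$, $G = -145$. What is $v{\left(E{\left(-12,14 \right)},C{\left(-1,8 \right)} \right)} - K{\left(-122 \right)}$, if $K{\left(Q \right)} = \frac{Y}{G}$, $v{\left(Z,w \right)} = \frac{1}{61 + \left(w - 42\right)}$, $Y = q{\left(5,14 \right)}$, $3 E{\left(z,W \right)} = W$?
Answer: $\frac{32}{87} \approx 0.36782$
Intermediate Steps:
$E{\left(z,W \right)} = \frac{W}{3}$
$Y = 5$
$C{\left(T,u \right)} = 2 T u$
$v{\left(Z,w \right)} = \frac{1}{19 + w}$ ($v{\left(Z,w \right)} = \frac{1}{61 + \left(w - 42\right)} = \frac{1}{61 + \left(-42 + w\right)} = \frac{1}{19 + w}$)
$K{\left(Q \right)} = - \frac{1}{29}$ ($K{\left(Q \right)} = \frac{5}{-145} = 5 \left(- \frac{1}{145}\right) = - \frac{1}{29}$)
$v{\left(E{\left(-12,14 \right)},C{\left(-1,8 \right)} \right)} - K{\left(-122 \right)} = \frac{1}{19 + 2 \left(-1\right) 8} - - \frac{1}{29} = \frac{1}{19 - 16} + \frac{1}{29} = \frac{1}{3} + \frac{1}{29} = \frac{32}{87}$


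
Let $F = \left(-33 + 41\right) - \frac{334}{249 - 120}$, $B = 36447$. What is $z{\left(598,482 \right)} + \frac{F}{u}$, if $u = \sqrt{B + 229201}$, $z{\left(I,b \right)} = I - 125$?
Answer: $473 + \frac{349 \sqrt{16603}}{4283574} \approx 473.01$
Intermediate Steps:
$z{\left(I,b \right)} = -125 + I$
$u = 4 \sqrt{16603}$ ($u = \sqrt{36447 + 229201} = \sqrt{265648} = 4 \sqrt{16603} \approx 515.41$)
$F = \frac{698}{129}$ ($F = 8 - \frac{334}{129} = \frac{698}{129} \approx 5.4109$)
$z{\left(598,482 \right)} + \frac{F}{u} = \left(-125 + 598\right) + \frac{698}{129 \cdot 4 \sqrt{16603}} = 473 + \frac{698 \frac{\sqrt{16603}}{66412}}{129} = 473 + \frac{349 \sqrt{16603}}{4283574}$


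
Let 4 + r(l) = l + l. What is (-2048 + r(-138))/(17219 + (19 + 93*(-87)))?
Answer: -776/3049 ≈ -0.25451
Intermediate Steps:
r(l) = -4 + 2*l (r(l) = -4 + (l + l) = -4 + 2*l)
(-2048 + r(-138))/(17219 + (19 + 93*(-87))) = (-2048 + (-4 + 2*(-138)))/(17219 + (19 + 93*(-87))) = (-2048 + (-4 - 276))/(17219 + (19 - 8091)) = (-2048 - 280)/(17219 - 8072) = -2328/9147 = -2328*1/9147 = -776/3049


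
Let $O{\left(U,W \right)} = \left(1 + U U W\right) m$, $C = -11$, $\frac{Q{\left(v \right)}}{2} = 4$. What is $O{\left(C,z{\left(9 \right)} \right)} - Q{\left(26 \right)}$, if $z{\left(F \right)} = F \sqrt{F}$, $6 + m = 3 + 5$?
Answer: $6528$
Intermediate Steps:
$Q{\left(v \right)} = 8$ ($Q{\left(v \right)} = 2 \cdot 4 = 8$)
$m = 2$ ($m = -6 + \left(3 + 5\right) = -6 + 8 = 2$)
$z{\left(F \right)} = F^{\frac{3}{2}}$
$O{\left(U,W \right)} = 2 + 2 W U^{2}$ ($O{\left(U,W \right)} = \left(1 + U U W\right) 2 = \left(1 + U^{2} W\right) 2 = \left(1 + W U^{2}\right) 2 = 2 + 2 W U^{2}$)
$O{\left(C,z{\left(9 \right)} \right)} - Q{\left(26 \right)} = \left(2 + 2 \cdot 9^{\frac{3}{2}} \left(-11\right)^{2}\right) - 8 = \left(2 + 2 \cdot 27 \cdot 121\right) - 8 = \left(2 + 6534\right) - 8 = 6536 - 8 = 6528$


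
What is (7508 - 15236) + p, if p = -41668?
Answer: -49396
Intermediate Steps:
(7508 - 15236) + p = (7508 - 15236) - 41668 = -7728 - 41668 = -49396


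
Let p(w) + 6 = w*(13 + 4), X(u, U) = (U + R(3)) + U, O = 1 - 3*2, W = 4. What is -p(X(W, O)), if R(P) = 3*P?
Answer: 23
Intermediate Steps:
O = -5 (O = 1 - 6 = -5)
X(u, U) = 9 + 2*U (X(u, U) = (U + 3*3) + U = (U + 9) + U = (9 + U) + U = 9 + 2*U)
p(w) = -6 + 17*w (p(w) = -6 + w*(13 + 4) = -6 + w*17 = -6 + 17*w)
-p(X(W, O)) = -(-6 + 17*(9 + 2*(-5))) = -(-6 + 17*(9 - 10)) = -(-6 + 17*(-1)) = -(-6 - 17) = -1*(-23) = 23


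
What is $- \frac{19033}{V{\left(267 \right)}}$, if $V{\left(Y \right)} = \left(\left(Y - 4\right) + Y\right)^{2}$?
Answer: $- \frac{19033}{280900} \approx -0.067757$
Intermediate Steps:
$V{\left(Y \right)} = \left(-4 + 2 Y\right)^{2}$ ($V{\left(Y \right)} = \left(\left(-4 + Y\right) + Y\right)^{2} = \left(-4 + 2 Y\right)^{2}$)
$- \frac{19033}{V{\left(267 \right)}} = - \frac{19033}{4 \left(-2 + 267\right)^{2}} = - \frac{19033}{4 \cdot 265^{2}} = - \frac{19033}{4 \cdot 70225} = - \frac{19033}{280900}$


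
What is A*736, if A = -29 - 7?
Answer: -26496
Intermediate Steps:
A = -36
A*736 = -36*736 = -26496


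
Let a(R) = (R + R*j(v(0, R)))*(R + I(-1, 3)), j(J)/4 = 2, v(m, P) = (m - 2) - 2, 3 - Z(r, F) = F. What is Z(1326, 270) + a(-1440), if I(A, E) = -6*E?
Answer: 18895413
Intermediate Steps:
Z(r, F) = 3 - F
v(m, P) = -4 + m (v(m, P) = (-2 + m) - 2 = -4 + m)
j(J) = 8 (j(J) = 4*2 = 8)
a(R) = 9*R*(-18 + R) (a(R) = (R + R*8)*(R - 6*3) = (R + 8*R)*(R - 18) = (9*R)*(-18 + R) = 9*R*(-18 + R))
Z(1326, 270) + a(-1440) = (3 - 1*270) + 9*(-1440)*(-18 - 1440) = (3 - 270) + 9*(-1440)*(-1458) = -267 + 18895680 = 18895413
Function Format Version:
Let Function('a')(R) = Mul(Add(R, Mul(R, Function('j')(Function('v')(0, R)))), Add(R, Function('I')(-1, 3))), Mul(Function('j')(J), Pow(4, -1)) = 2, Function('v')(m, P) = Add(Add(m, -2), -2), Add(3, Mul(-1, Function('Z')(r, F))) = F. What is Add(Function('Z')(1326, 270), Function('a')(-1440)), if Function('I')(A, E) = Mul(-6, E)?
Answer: 18895413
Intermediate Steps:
Function('Z')(r, F) = Add(3, Mul(-1, F))
Function('v')(m, P) = Add(-4, m) (Function('v')(m, P) = Add(Add(-2, m), -2) = Add(-4, m))
Function('j')(J) = 8 (Function('j')(J) = Mul(4, 2) = 8)
Function('a')(R) = Mul(9, R, Add(-18, R)) (Function('a')(R) = Mul(Add(R, Mul(R, 8)), Add(R, Mul(-6, 3))) = Mul(Add(R, Mul(8, R)), Add(R, -18)) = Mul(Mul(9, R), Add(-18, R)) = Mul(9, R, Add(-18, R)))
Add(Function('Z')(1326, 270), Function('a')(-1440)) = Add(Add(3, Mul(-1, 270)), Mul(9, -1440, Add(-18, -1440))) = Add(Add(3, -270), Mul(9, -1440, -1458)) = Add(-267, 18895680) = 18895413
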